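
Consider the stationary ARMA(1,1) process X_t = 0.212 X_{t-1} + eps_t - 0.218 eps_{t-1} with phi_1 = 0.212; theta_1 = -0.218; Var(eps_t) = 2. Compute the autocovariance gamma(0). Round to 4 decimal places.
\gamma(0) = 2.0001

Multiply the model equation by X_{t-k} and take expectations. With theta_0 = psi_0 = 1 and psi_j the MA(infinity) weights, this gives
  gamma(k) - sum_i phi_i gamma(k-i) = c_k,
  c_k = sigma^2 * sum_{j=k..q} theta_j psi_{j-k}   (c_k = 0 for k > q),
using gamma(-m) = gamma(m).
psi-weights needed (psi_j = theta_j + sum_i phi_i psi_{j-i}):
  psi_1 = theta_1 + phi_1 = -0.218 + (0.212) = -0.006
Right-hand sides:
  c_0 = sigma^2 (1 + theta_1 psi_1) = 2 * (1 + (-0.218)(-0.006)) = 2 * 1.001308 = 2.002616
  c_1 = sigma^2 theta_1 = 2 * (-0.218) = -0.436
  c_2 = 0
Equations for k = 0 and k = 1 (AR order 1):
  gamma(0) = phi_1 gamma(1) + c_0
  gamma(1) = phi_1 gamma(0) + c_1
Substituting the second into the first: gamma(0) (1 - phi_1^2) = c_0 + phi_1 c_1, so
  gamma(0) = (c_0 + phi_1 c_1) / (1 - phi_1^2) = (2.002616 + (0.212)(-0.436)) / (1 - (0.212)^2) = 1.910184 / 0.955056 = 2.000075.
Therefore gamma(0) = 2.0001 (to 4 decimal places).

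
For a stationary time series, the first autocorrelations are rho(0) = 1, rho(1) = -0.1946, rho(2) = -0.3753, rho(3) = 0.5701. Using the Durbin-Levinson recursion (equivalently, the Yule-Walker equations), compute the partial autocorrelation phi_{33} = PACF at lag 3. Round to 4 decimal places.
\phi_{33} = 0.4870

The PACF at lag k is phi_{kk}, the last component of the solution
to the Yule-Walker system G_k phi = r_k where
  (G_k)_{ij} = rho(|i - j|), (r_k)_i = rho(i), i,j = 1..k.
Equivalently, Durbin-Levinson gives phi_{kk} iteratively:
  phi_{11} = rho(1)
  phi_{kk} = [rho(k) - sum_{j=1..k-1} phi_{k-1,j} rho(k-j)]
            / [1 - sum_{j=1..k-1} phi_{k-1,j} rho(j)],
  phi_{k,j} = phi_{k-1,j} - phi_{kk} phi_{k-1,k-j},  j = 1..k-1.
Step k = 1:
  phi_11 = rho(1) = -0.1946.
Step k = 2:
  phi_22 = [rho(2) - phi_11 rho(1)] / [1 - phi_11 rho(1)] = [-0.3753 - (-0.1946)(-0.1946)] / [1 - (-0.1946)(-0.1946)]
         = -0.41316916 / 0.96213084 = -0.429431.
  Update: phi_21 = phi_11 - phi_22 phi_11 = -0.1946 - (-0.429431)(-0.1946) = -0.278167.
Step k = 3:
  phi_33 = [rho(3) - phi_21 rho(2) - phi_22 rho(1)] / [1 - phi_21 rho(1) - phi_22 rho(2)]
    numerator   = 0.5701 - (-0.278167)(-0.3753) - (-0.429431)(-0.1946) = 0.38213645
    denominator = 1 - (-0.278167)(-0.1946) - (-0.429431)(-0.3753) = 0.78470304
  phi_33 = 0.38213645 / 0.78470304 = 0.487.
Therefore phi_{33} = 0.4870.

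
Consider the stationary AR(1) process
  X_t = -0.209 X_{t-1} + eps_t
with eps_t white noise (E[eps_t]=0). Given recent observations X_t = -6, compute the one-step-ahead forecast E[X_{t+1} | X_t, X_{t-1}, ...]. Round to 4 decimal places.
E[X_{t+1} \mid \mathcal F_t] = 1.2540

For an AR(p) model X_t = c + sum_i phi_i X_{t-i} + eps_t, the
one-step-ahead conditional mean is
  E[X_{t+1} | X_t, ...] = c + sum_i phi_i X_{t+1-i}.
Substitute known values:
  E[X_{t+1} | ...] = (-0.209) * (-6)
                   = 1.2540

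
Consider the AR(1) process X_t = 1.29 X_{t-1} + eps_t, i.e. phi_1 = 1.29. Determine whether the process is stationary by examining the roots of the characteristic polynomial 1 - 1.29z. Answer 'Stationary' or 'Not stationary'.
\text{Not stationary}

The AR(p) characteristic polynomial is P(z) = 1 - 1.29z.
Stationarity requires all roots to lie outside the unit circle, i.e. |z| > 1 for every root.
This is linear in z: 1 + (-1.29) z = 0  =>  z = -1/(-1.29) = 0.775194,  |z| = 0.775194.
Moduli of all roots: 0.7752.
All moduli strictly greater than 1? No.
Verdict: Not stationary.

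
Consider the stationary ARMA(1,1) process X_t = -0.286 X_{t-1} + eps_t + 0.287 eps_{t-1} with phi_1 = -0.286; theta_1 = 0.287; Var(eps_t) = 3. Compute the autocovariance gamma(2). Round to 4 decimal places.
\gamma(2) = -0.0009

Multiply the model equation by X_{t-k} and take expectations. With theta_0 = psi_0 = 1 and psi_j the MA(infinity) weights, this gives
  gamma(k) - sum_i phi_i gamma(k-i) = c_k,
  c_k = sigma^2 * sum_{j=k..q} theta_j psi_{j-k}   (c_k = 0 for k > q),
using gamma(-m) = gamma(m).
psi-weights needed (psi_j = theta_j + sum_i phi_i psi_{j-i}):
  psi_1 = theta_1 + phi_1 = 0.287 + (-0.286) = 0.001
Right-hand sides:
  c_0 = sigma^2 (1 + theta_1 psi_1) = 3 * (1 + (0.287)(0.001)) = 3 * 1.000287 = 3.000861
  c_1 = sigma^2 theta_1 = 3 * (0.287) = 0.861
  c_2 = 0
Equations for k = 0 and k = 1 (AR order 1):
  gamma(0) = phi_1 gamma(1) + c_0
  gamma(1) = phi_1 gamma(0) + c_1
Substituting the second into the first: gamma(0) (1 - phi_1^2) = c_0 + phi_1 c_1, so
  gamma(0) = (c_0 + phi_1 c_1) / (1 - phi_1^2) = (3.000861 + (-0.286)(0.861)) / (1 - (-0.286)^2) = 2.754615 / 0.918204 = 3.000003.
  gamma(1) = phi_1 gamma(0) + c_1 = (-0.286)(3.000003) + (0.861) = 0.002999.
For k = 2 (> q): gamma(2) = phi_1 gamma(1) = (-0.286)(0.002999) = -0.000858.
Therefore gamma(2) = -0.0009 (to 4 decimal places).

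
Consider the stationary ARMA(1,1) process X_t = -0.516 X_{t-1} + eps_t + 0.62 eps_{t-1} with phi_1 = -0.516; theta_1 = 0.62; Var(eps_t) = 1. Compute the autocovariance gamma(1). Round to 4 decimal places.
\gamma(1) = 0.0964

Multiply the model equation by X_{t-k} and take expectations. With theta_0 = psi_0 = 1 and psi_j the MA(infinity) weights, this gives
  gamma(k) - sum_i phi_i gamma(k-i) = c_k,
  c_k = sigma^2 * sum_{j=k..q} theta_j psi_{j-k}   (c_k = 0 for k > q),
using gamma(-m) = gamma(m).
psi-weights needed (psi_j = theta_j + sum_i phi_i psi_{j-i}):
  psi_1 = theta_1 + phi_1 = 0.62 + (-0.516) = 0.104
Right-hand sides:
  c_0 = sigma^2 (1 + theta_1 psi_1) = 1 * (1 + (0.62)(0.104)) = 1 * 1.06448 = 1.06448
  c_1 = sigma^2 theta_1 = 1 * (0.62) = 0.62
  c_2 = 0
Equations for k = 0 and k = 1 (AR order 1):
  gamma(0) = phi_1 gamma(1) + c_0
  gamma(1) = phi_1 gamma(0) + c_1
Substituting the second into the first: gamma(0) (1 - phi_1^2) = c_0 + phi_1 c_1, so
  gamma(0) = (c_0 + phi_1 c_1) / (1 - phi_1^2) = (1.06448 + (-0.516)(0.62)) / (1 - (-0.516)^2) = 0.74456 / 0.733744 = 1.014741.
  gamma(1) = phi_1 gamma(0) + c_1 = (-0.516)(1.014741) + (0.62) = 0.096394.
Therefore gamma(1) = 0.0964 (to 4 decimal places).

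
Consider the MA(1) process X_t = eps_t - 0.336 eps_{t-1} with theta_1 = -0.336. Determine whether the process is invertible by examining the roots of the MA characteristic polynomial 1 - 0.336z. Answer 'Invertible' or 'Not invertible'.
\text{Invertible}

The MA(q) characteristic polynomial is P(z) = 1 - 0.336z.
Invertibility requires all roots to lie outside the unit circle, i.e. |z| > 1 for every root.
This is linear in z: 1 + (-0.336) z = 0  =>  z = -1/(-0.336) = 2.97619,  |z| = 2.97619.
Moduli of all roots: 2.9762.
All moduli strictly greater than 1? Yes.
Verdict: Invertible.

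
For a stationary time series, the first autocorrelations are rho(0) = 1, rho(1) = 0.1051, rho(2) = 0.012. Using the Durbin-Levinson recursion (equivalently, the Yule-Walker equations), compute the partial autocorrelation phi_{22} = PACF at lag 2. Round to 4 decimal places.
\phi_{22} = 0.0010

The PACF at lag k is phi_{kk}, the last component of the solution
to the Yule-Walker system G_k phi = r_k where
  (G_k)_{ij} = rho(|i - j|), (r_k)_i = rho(i), i,j = 1..k.
Equivalently, Durbin-Levinson gives phi_{kk} iteratively:
  phi_{11} = rho(1)
  phi_{kk} = [rho(k) - sum_{j=1..k-1} phi_{k-1,j} rho(k-j)]
            / [1 - sum_{j=1..k-1} phi_{k-1,j} rho(j)],
  phi_{k,j} = phi_{k-1,j} - phi_{kk} phi_{k-1,k-j},  j = 1..k-1.
Step k = 1:
  phi_11 = rho(1) = 0.1051.
Step k = 2:
  phi_22 = [rho(2) - phi_11 rho(1)] / [1 - phi_11 rho(1)] = [0.012 - (0.1051)(0.1051)] / [1 - (0.1051)(0.1051)]
         = 0.00095399 / 0.98895399 = 0.001.
Therefore phi_{22} = 0.0010.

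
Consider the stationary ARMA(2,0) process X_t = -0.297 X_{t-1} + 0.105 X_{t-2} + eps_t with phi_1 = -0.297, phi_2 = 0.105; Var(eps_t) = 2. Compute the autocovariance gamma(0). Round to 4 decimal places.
\gamma(0) = 2.2725

Multiply the model equation by X_{t-k} and take expectations. With theta_0 = psi_0 = 1 and psi_j the MA(infinity) weights, this gives
  gamma(k) - sum_i phi_i gamma(k-i) = c_k,
  c_k = sigma^2 * sum_{j=k..q} theta_j psi_{j-k}   (c_k = 0 for k > q),
using gamma(-m) = gamma(m).
Pure AR (q = 0): c_0 = sigma^2 = 2, c_k = 0 for k >= 1.
Equations for k = 0, 1, 2 (AR order 2, c_2 = 0):
  (E0) gamma(0) = phi_1 gamma(1) + phi_2 gamma(2) + c_0
  (E1) gamma(1) = phi_1 gamma(0) + phi_2 gamma(1) + c_1
  (E2) gamma(2) = phi_1 gamma(1) + phi_2 gamma(0)
From (E1): gamma(1) = A gamma(0) + B with
  A = phi_1 / (1 - phi_2) = -0.297 / 0.895 = -0.331844,   B = c_1 / (1 - phi_2) = 0 / 0.895 = 0.
Insert (E2) into (E0): gamma(0) (1 - phi_2^2) = phi_1 (1 + phi_2) gamma(1) + c_0.
  phi_1 (1 + phi_2) = (-0.297)(1.105) = -0.328185,   1 - phi_2^2 = 0.988975.
Replace gamma(1) by A gamma(0) + B and collect gamma(0):
  gamma(0) [0.988975 - (-0.328185)(-0.331844)] = c_0 = 2
  gamma(0) * 0.880069 = 2
  gamma(0) = 2 / 0.880069 = 2.272549.
Therefore gamma(0) = 2.2725 (to 4 decimal places).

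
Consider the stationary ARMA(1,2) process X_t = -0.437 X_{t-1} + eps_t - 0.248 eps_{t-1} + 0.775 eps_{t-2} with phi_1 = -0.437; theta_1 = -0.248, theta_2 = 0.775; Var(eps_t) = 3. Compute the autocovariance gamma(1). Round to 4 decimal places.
\gamma(1) = -6.1331

Multiply the model equation by X_{t-k} and take expectations. With theta_0 = psi_0 = 1 and psi_j the MA(infinity) weights, this gives
  gamma(k) - sum_i phi_i gamma(k-i) = c_k,
  c_k = sigma^2 * sum_{j=k..q} theta_j psi_{j-k}   (c_k = 0 for k > q),
using gamma(-m) = gamma(m).
psi-weights needed (psi_j = theta_j + sum_i phi_i psi_{j-i}):
  psi_1 = theta_1 + phi_1 = -0.248 + (-0.437) = -0.685
  psi_2 = theta_2 + phi_1 psi_1 = 0.775 + (-0.437)(-0.685) = 1.074345
Right-hand sides:
  c_0 = sigma^2 (1 + theta_1 psi_1 + theta_2 psi_2) = 3 * (1 + (-0.248)(-0.685) + (0.775)(1.074345)) = 3 * 2.002497 = 6.007492
  c_1 = sigma^2 (theta_1 + theta_2 psi_1) = 3 * (-0.248 + (0.775)(-0.685)) = -2.336625
  c_2 = sigma^2 theta_2 = 3 * (0.775) = 2.325
Equations for k = 0 and k = 1 (AR order 1):
  gamma(0) = phi_1 gamma(1) + c_0
  gamma(1) = phi_1 gamma(0) + c_1
Substituting the second into the first: gamma(0) (1 - phi_1^2) = c_0 + phi_1 c_1, so
  gamma(0) = (c_0 + phi_1 c_1) / (1 - phi_1^2) = (6.007492 + (-0.437)(-2.336625)) / (1 - (-0.437)^2) = 7.028597 / 0.809031 = 8.687674.
  gamma(1) = phi_1 gamma(0) + c_1 = (-0.437)(8.687674) + (-2.336625) = -6.133138.
Therefore gamma(1) = -6.1331 (to 4 decimal places).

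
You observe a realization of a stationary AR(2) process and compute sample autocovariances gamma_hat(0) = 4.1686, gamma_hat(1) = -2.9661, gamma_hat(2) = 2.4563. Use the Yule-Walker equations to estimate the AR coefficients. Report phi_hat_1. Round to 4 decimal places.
\hat\phi_{1} = -0.5920

The Yule-Walker equations for an AR(p) process read, in matrix form,
  Gamma_p phi = r_p,   with   (Gamma_p)_{ij} = gamma(|i - j|),
                       (r_p)_i = gamma(i),   i,j = 1..p.
Substitute the sample gammas (Toeplitz matrix and right-hand side of size 2):
  Gamma_p = [[4.1686, -2.9661], [-2.9661, 4.1686]]
  r_p     = [-2.9661, 2.4563]
Written out:
  4.1686 phi_1 - 2.9661 phi_2 = -2.9661
  -2.9661 phi_1 + 4.1686 phi_2 = 2.4563
Solve by Cramer's rule:
  det = gamma(0)^2 - gamma(1)^2 = (4.1686)^2 - (-2.9661)^2 = 17.37722596 - 8.79774921 = 8.57947675
  phi_hat_1 = [gamma(1) gamma(0) - gamma(1) gamma(2)] / det = [(-2.9661)(4.1686) - (-2.9661)(2.4563)] / 8.57947675 = -5.07885303 / 8.57947675 = -0.592
  phi_hat_2 = [gamma(0) gamma(2) - gamma(1)^2] / det = [(4.1686)(2.4563) - (-2.9661)^2] / 8.57947675 = 1.44158297 / 8.57947675 = 0.168
So phi_hat = [-0.5920, 0.1680].
Therefore phi_hat_1 = -0.5920.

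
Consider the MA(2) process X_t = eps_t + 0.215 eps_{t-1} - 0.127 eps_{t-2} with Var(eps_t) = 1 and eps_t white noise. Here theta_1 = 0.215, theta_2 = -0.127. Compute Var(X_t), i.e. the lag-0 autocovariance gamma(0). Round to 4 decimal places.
\gamma(0) = 1.0624

For an MA(q) process X_t = eps_t + sum_i theta_i eps_{t-i} with
Var(eps_t) = sigma^2, the variance is
  gamma(0) = sigma^2 * (1 + sum_i theta_i^2).
  sum_i theta_i^2 = (0.215)^2 + (-0.127)^2 = 0.046225 + 0.016129 = 0.062354.
  gamma(0) = 1 * (1 + 0.062354) = 1 * 1.062354 = 1.062354, which rounds to 1.0624.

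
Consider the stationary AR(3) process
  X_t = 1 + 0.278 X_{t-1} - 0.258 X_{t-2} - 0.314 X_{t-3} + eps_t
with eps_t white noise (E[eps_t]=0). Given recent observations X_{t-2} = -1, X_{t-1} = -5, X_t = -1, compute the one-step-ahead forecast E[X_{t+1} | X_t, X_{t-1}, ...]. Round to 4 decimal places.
E[X_{t+1} \mid \mathcal F_t] = 2.3260

For an AR(p) model X_t = c + sum_i phi_i X_{t-i} + eps_t, the
one-step-ahead conditional mean is
  E[X_{t+1} | X_t, ...] = c + sum_i phi_i X_{t+1-i}.
Substitute known values:
  E[X_{t+1} | ...] = 1 + (0.278) * (-1) + (-0.258) * (-5) + (-0.314) * (-1)
                   = 2.3260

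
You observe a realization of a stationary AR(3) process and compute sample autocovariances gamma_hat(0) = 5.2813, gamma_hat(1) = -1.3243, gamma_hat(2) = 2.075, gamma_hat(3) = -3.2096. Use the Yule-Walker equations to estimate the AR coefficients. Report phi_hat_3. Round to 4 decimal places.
\hat\phi_{3} = -0.5550

The Yule-Walker equations for an AR(p) process read, in matrix form,
  Gamma_p phi = r_p,   with   (Gamma_p)_{ij} = gamma(|i - j|),
                       (r_p)_i = gamma(i),   i,j = 1..p.
Substitute the sample gammas (Toeplitz matrix and right-hand side of size 3):
  Gamma_p = [[5.2813, -1.3243, 2.075], [-1.3243, 5.2813, -1.3243], [2.075, -1.3243, 5.2813]]
  r_p     = [-1.3243, 2.075, -3.2096]
Written out (R1..R3):
  (R1) 5.2813 phi_1 - 1.3243 phi_2 + 2.075 phi_3 = -1.3243
  (R2) -1.3243 phi_1 + 5.2813 phi_2 - 1.3243 phi_3 = 2.075
  (R3) 2.075 phi_1 - 1.3243 phi_2 + 5.2813 phi_3 = -3.2096
Gaussian elimination:
  R2 <- R2 - (-1.3243/5.2813) R1 = R2 - (-0.250753) R1:  4.949228 phi_2 - 0.803988 phi_3 = 1.742928
  R3 <- R3 - (2.075/5.2813) R1 = R3 - (0.392896) R1:  -0.803988 phi_2 + 4.466041 phi_3 = -2.689288
  R3 <- R3 - (-0.803988/4.949228) R2 = R3 - (-0.162447) R2:  4.335436 phi_3 = -2.406154
Back-substitution:
  phi_hat_3 = -2.406154 / 4.335436 = -0.554997
  phi_hat_2 = (1.742928 - (-0.803988)(-0.554997)) / 4.949228 = 0.262004
  phi_hat_1 = (-1.3243 - (-1.3243)(0.262004) - (2.075)(-0.554997)) / 5.2813 = 0.033001
So phi_hat = [0.0330, 0.2620, -0.5550].
Therefore phi_hat_3 = -0.5550.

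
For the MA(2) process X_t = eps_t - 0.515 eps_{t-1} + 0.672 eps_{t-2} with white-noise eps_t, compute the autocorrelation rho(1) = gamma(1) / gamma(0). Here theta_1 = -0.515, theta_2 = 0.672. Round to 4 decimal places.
\rho(1) = -0.5016

For an MA(q) process with theta_0 = 1, the autocovariance is
  gamma(k) = sigma^2 * sum_{i=0..q-k} theta_i * theta_{i+k},
and rho(k) = gamma(k) / gamma(0). Sigma^2 cancels.
  numerator   = (1)*(-0.515) + (-0.515)*(0.672) = -0.86108.
  denominator = (1)^2 + (-0.515)^2 + (0.672)^2 = 1.716809.
  rho(1) = -0.86108 / 1.716809 = -0.5016.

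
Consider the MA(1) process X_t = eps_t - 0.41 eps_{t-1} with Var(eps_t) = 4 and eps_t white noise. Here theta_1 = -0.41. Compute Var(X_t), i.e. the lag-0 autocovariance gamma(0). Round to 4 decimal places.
\gamma(0) = 4.6724

For an MA(q) process X_t = eps_t + sum_i theta_i eps_{t-i} with
Var(eps_t) = sigma^2, the variance is
  gamma(0) = sigma^2 * (1 + sum_i theta_i^2).
  sum_i theta_i^2 = (-0.41)^2 = 0.1681.
  gamma(0) = 4 * (1 + 0.1681) = 4 * 1.1681 = 4.6724.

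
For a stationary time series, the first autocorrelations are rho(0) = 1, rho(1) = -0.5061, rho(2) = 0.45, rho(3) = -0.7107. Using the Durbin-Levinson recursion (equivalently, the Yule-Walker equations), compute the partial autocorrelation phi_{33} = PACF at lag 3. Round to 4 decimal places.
\phi_{33} = -0.5919

The PACF at lag k is phi_{kk}, the last component of the solution
to the Yule-Walker system G_k phi = r_k where
  (G_k)_{ij} = rho(|i - j|), (r_k)_i = rho(i), i,j = 1..k.
Equivalently, Durbin-Levinson gives phi_{kk} iteratively:
  phi_{11} = rho(1)
  phi_{kk} = [rho(k) - sum_{j=1..k-1} phi_{k-1,j} rho(k-j)]
            / [1 - sum_{j=1..k-1} phi_{k-1,j} rho(j)],
  phi_{k,j} = phi_{k-1,j} - phi_{kk} phi_{k-1,k-j},  j = 1..k-1.
Step k = 1:
  phi_11 = rho(1) = -0.5061.
Step k = 2:
  phi_22 = [rho(2) - phi_11 rho(1)] / [1 - phi_11 rho(1)] = [0.45 - (-0.5061)(-0.5061)] / [1 - (-0.5061)(-0.5061)]
         = 0.19386279 / 0.74386279 = 0.260616.
  Update: phi_21 = phi_11 - phi_22 phi_11 = -0.5061 - (0.260616)(-0.5061) = -0.374202.
Step k = 3:
  phi_33 = [rho(3) - phi_21 rho(2) - phi_22 rho(1)] / [1 - phi_21 rho(1) - phi_22 rho(2)]
    numerator   = -0.7107 - (-0.374202)(0.45) - (0.260616)(-0.5061) = -0.41041114
    denominator = 1 - (-0.374202)(-0.5061) - (0.260616)(0.45) = 0.69333898
  phi_33 = -0.41041114 / 0.69333898 = -0.5919.
Therefore phi_{33} = -0.5919.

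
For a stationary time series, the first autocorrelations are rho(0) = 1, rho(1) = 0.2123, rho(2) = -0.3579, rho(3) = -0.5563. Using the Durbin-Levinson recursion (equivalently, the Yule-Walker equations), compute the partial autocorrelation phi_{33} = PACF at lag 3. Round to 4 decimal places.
\phi_{33} = -0.4570

The PACF at lag k is phi_{kk}, the last component of the solution
to the Yule-Walker system G_k phi = r_k where
  (G_k)_{ij} = rho(|i - j|), (r_k)_i = rho(i), i,j = 1..k.
Equivalently, Durbin-Levinson gives phi_{kk} iteratively:
  phi_{11} = rho(1)
  phi_{kk} = [rho(k) - sum_{j=1..k-1} phi_{k-1,j} rho(k-j)]
            / [1 - sum_{j=1..k-1} phi_{k-1,j} rho(j)],
  phi_{k,j} = phi_{k-1,j} - phi_{kk} phi_{k-1,k-j},  j = 1..k-1.
Step k = 1:
  phi_11 = rho(1) = 0.2123.
Step k = 2:
  phi_22 = [rho(2) - phi_11 rho(1)] / [1 - phi_11 rho(1)] = [-0.3579 - (0.2123)(0.2123)] / [1 - (0.2123)(0.2123)]
         = -0.40297129 / 0.95492871 = -0.421991.
  Update: phi_21 = phi_11 - phi_22 phi_11 = 0.2123 - (-0.421991)(0.2123) = 0.301889.
Step k = 3:
  phi_33 = [rho(3) - phi_21 rho(2) - phi_22 rho(1)] / [1 - phi_21 rho(1) - phi_22 rho(2)]
    numerator   = -0.5563 - (0.301889)(-0.3579) - (-0.421991)(0.2123) = -0.35866536
    denominator = 1 - (0.301889)(0.2123) - (-0.421991)(-0.3579) = 0.78487847
  phi_33 = -0.35866536 / 0.78487847 = -0.457.
Therefore phi_{33} = -0.4570.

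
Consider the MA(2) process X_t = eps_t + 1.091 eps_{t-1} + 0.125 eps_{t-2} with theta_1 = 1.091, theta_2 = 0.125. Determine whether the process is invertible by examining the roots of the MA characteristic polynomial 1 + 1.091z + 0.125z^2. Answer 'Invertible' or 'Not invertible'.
\text{Invertible}

The MA(q) characteristic polynomial is P(z) = 1 + 1.091z + 0.125z^2.
Invertibility requires all roots to lie outside the unit circle, i.e. |z| > 1 for every root.
Set 1 + (1.091) z + (0.125) z^2 = 0, i.e. a z^2 + b z + c = 0 with a = 0.125, b = 1.091, c = 1.
Discriminant D = b^2 - 4ac = (1.091)^2 - 4*(0.125)*1 = 1.190281 - (0.5) = 0.690281.
D >= 0, so the roots are real: z = (-b +/- sqrt(D)) / (2a) = (-1.091 +/- 0.830832) / (0.25).
  z_1 = (-1.091 + 0.830832) / (0.25) = -1.0407,   |z_1| = 1.0407.
  z_2 = (-1.091 - 0.830832) / (0.25) = -7.6873,   |z_2| = 7.6873.
Moduli of all roots: 1.0407, 7.6873.
All moduli strictly greater than 1? Yes.
Verdict: Invertible.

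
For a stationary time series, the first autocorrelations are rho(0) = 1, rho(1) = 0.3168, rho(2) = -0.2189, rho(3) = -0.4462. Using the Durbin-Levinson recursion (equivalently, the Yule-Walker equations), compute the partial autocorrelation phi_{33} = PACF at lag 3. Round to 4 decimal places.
\phi_{33} = -0.3050

The PACF at lag k is phi_{kk}, the last component of the solution
to the Yule-Walker system G_k phi = r_k where
  (G_k)_{ij} = rho(|i - j|), (r_k)_i = rho(i), i,j = 1..k.
Equivalently, Durbin-Levinson gives phi_{kk} iteratively:
  phi_{11} = rho(1)
  phi_{kk} = [rho(k) - sum_{j=1..k-1} phi_{k-1,j} rho(k-j)]
            / [1 - sum_{j=1..k-1} phi_{k-1,j} rho(j)],
  phi_{k,j} = phi_{k-1,j} - phi_{kk} phi_{k-1,k-j},  j = 1..k-1.
Step k = 1:
  phi_11 = rho(1) = 0.3168.
Step k = 2:
  phi_22 = [rho(2) - phi_11 rho(1)] / [1 - phi_11 rho(1)] = [-0.2189 - (0.3168)(0.3168)] / [1 - (0.3168)(0.3168)]
         = -0.31926224 / 0.89963776 = -0.354879.
  Update: phi_21 = phi_11 - phi_22 phi_11 = 0.3168 - (-0.354879)(0.3168) = 0.429226.
Step k = 3:
  phi_33 = [rho(3) - phi_21 rho(2) - phi_22 rho(1)] / [1 - phi_21 rho(1) - phi_22 rho(2)]
    numerator   = -0.4462 - (0.429226)(-0.2189) - (-0.354879)(0.3168) = -0.23981697
    denominator = 1 - (0.429226)(0.3168) - (-0.354879)(-0.2189) = 0.78633841
  phi_33 = -0.23981697 / 0.78633841 = -0.305.
Therefore phi_{33} = -0.3050.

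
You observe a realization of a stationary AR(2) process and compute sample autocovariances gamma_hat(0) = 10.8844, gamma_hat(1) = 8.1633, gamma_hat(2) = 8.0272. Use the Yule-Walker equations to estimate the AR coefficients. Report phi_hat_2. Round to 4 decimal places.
\hat\phi_{2} = 0.4000

The Yule-Walker equations for an AR(p) process read, in matrix form,
  Gamma_p phi = r_p,   with   (Gamma_p)_{ij} = gamma(|i - j|),
                       (r_p)_i = gamma(i),   i,j = 1..p.
Substitute the sample gammas (Toeplitz matrix and right-hand side of size 2):
  Gamma_p = [[10.8844, 8.1633], [8.1633, 10.8844]]
  r_p     = [8.1633, 8.0272]
Written out:
  10.8844 phi_1 + 8.1633 phi_2 = 8.1633
  8.1633 phi_1 + 10.8844 phi_2 = 8.0272
Solve by Cramer's rule:
  det = gamma(0)^2 - gamma(1)^2 = (10.8844)^2 - (8.1633)^2 = 118.47016336 - 66.63946689 = 51.83069647
  phi_hat_1 = [gamma(1) gamma(0) - gamma(1) gamma(2)] / det = [(8.1633)(10.8844) - (8.1633)(8.0272)] / 51.83069647 = 23.32418076 / 51.83069647 = 0.45
  phi_hat_2 = [gamma(0) gamma(2) - gamma(1)^2] / det = [(10.8844)(8.0272) - (8.1633)^2] / 51.83069647 = 20.73178879 / 51.83069647 = 0.4
So phi_hat = [0.4500, 0.4000].
Therefore phi_hat_2 = 0.4000.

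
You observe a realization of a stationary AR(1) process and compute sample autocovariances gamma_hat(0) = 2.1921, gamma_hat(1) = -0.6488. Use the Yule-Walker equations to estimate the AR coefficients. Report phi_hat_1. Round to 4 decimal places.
\hat\phi_{1} = -0.2960

The Yule-Walker equations for an AR(p) process read, in matrix form,
  Gamma_p phi = r_p,   with   (Gamma_p)_{ij} = gamma(|i - j|),
                       (r_p)_i = gamma(i),   i,j = 1..p.
Substitute the sample gammas (Toeplitz matrix and right-hand side of size 1):
  Gamma_p = [[2.1921]]
  r_p     = [-0.6488]
With p = 1 this is the single equation gamma(0) phi_1 = gamma(1):
  phi_hat_1 = gamma(1) / gamma(0) = -0.6488 / 2.1921 = -0.2960.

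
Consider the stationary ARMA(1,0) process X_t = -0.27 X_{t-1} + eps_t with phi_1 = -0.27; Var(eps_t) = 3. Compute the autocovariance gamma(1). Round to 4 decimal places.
\gamma(1) = -0.8737

Multiply the model equation by X_{t-k} and take expectations. With theta_0 = psi_0 = 1 and psi_j the MA(infinity) weights, this gives
  gamma(k) - sum_i phi_i gamma(k-i) = c_k,
  c_k = sigma^2 * sum_{j=k..q} theta_j psi_{j-k}   (c_k = 0 for k > q),
using gamma(-m) = gamma(m).
Pure AR (q = 0): c_0 = sigma^2 = 3, c_k = 0 for k >= 1.
Equations for k = 0 and k = 1 (AR order 1):
  gamma(0) = phi_1 gamma(1) + c_0
  gamma(1) = phi_1 gamma(0) + c_1
Substituting the second into the first: gamma(0) (1 - phi_1^2) = c_0 + phi_1 c_1, so
  gamma(0) = c_0 / (1 - phi_1^2) = 3 / (1 - (-0.27)^2) = 3 / 0.9271 = 3.235897.
  gamma(1) = phi_1 gamma(0) = (-0.27)(3.235897) = -0.873692.
Therefore gamma(1) = -0.8737 (to 4 decimal places).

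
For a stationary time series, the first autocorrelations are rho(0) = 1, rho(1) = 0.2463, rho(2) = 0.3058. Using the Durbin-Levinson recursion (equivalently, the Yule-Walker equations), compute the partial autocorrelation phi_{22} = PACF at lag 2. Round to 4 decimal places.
\phi_{22} = 0.2610

The PACF at lag k is phi_{kk}, the last component of the solution
to the Yule-Walker system G_k phi = r_k where
  (G_k)_{ij} = rho(|i - j|), (r_k)_i = rho(i), i,j = 1..k.
Equivalently, Durbin-Levinson gives phi_{kk} iteratively:
  phi_{11} = rho(1)
  phi_{kk} = [rho(k) - sum_{j=1..k-1} phi_{k-1,j} rho(k-j)]
            / [1 - sum_{j=1..k-1} phi_{k-1,j} rho(j)],
  phi_{k,j} = phi_{k-1,j} - phi_{kk} phi_{k-1,k-j},  j = 1..k-1.
Step k = 1:
  phi_11 = rho(1) = 0.2463.
Step k = 2:
  phi_22 = [rho(2) - phi_11 rho(1)] / [1 - phi_11 rho(1)] = [0.3058 - (0.2463)(0.2463)] / [1 - (0.2463)(0.2463)]
         = 0.24513631 / 0.93933631 = 0.261.
Therefore phi_{22} = 0.2610.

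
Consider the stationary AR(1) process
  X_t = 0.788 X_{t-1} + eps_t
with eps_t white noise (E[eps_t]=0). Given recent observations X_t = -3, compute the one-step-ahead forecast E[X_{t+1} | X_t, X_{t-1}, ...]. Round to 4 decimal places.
E[X_{t+1} \mid \mathcal F_t] = -2.3640

For an AR(p) model X_t = c + sum_i phi_i X_{t-i} + eps_t, the
one-step-ahead conditional mean is
  E[X_{t+1} | X_t, ...] = c + sum_i phi_i X_{t+1-i}.
Substitute known values:
  E[X_{t+1} | ...] = (0.788) * (-3)
                   = -2.3640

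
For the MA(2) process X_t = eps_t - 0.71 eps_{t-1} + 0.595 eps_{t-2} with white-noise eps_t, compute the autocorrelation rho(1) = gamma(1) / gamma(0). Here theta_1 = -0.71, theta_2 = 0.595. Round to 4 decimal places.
\rho(1) = -0.6095

For an MA(q) process with theta_0 = 1, the autocovariance is
  gamma(k) = sigma^2 * sum_{i=0..q-k} theta_i * theta_{i+k},
and rho(k) = gamma(k) / gamma(0). Sigma^2 cancels.
  numerator   = (1)*(-0.71) + (-0.71)*(0.595) = -1.13245.
  denominator = (1)^2 + (-0.71)^2 + (0.595)^2 = 1.858125.
  rho(1) = -1.13245 / 1.858125 = -0.6095.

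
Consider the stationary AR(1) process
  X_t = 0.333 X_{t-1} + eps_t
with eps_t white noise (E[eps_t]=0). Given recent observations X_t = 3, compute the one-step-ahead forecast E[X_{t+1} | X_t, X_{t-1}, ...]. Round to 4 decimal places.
E[X_{t+1} \mid \mathcal F_t] = 0.9990

For an AR(p) model X_t = c + sum_i phi_i X_{t-i} + eps_t, the
one-step-ahead conditional mean is
  E[X_{t+1} | X_t, ...] = c + sum_i phi_i X_{t+1-i}.
Substitute known values:
  E[X_{t+1} | ...] = (0.333) * (3)
                   = 0.9990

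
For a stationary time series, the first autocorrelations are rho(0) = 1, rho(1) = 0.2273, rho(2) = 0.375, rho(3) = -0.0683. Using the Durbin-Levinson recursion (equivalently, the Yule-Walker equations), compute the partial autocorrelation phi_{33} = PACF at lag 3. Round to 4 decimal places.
\phi_{33} = -0.2410

The PACF at lag k is phi_{kk}, the last component of the solution
to the Yule-Walker system G_k phi = r_k where
  (G_k)_{ij} = rho(|i - j|), (r_k)_i = rho(i), i,j = 1..k.
Equivalently, Durbin-Levinson gives phi_{kk} iteratively:
  phi_{11} = rho(1)
  phi_{kk} = [rho(k) - sum_{j=1..k-1} phi_{k-1,j} rho(k-j)]
            / [1 - sum_{j=1..k-1} phi_{k-1,j} rho(j)],
  phi_{k,j} = phi_{k-1,j} - phi_{kk} phi_{k-1,k-j},  j = 1..k-1.
Step k = 1:
  phi_11 = rho(1) = 0.2273.
Step k = 2:
  phi_22 = [rho(2) - phi_11 rho(1)] / [1 - phi_11 rho(1)] = [0.375 - (0.2273)(0.2273)] / [1 - (0.2273)(0.2273)]
         = 0.32333471 / 0.94833471 = 0.34095.
  Update: phi_21 = phi_11 - phi_22 phi_11 = 0.2273 - (0.34095)(0.2273) = 0.149802.
Step k = 3:
  phi_33 = [rho(3) - phi_21 rho(2) - phi_22 rho(1)] / [1 - phi_21 rho(1) - phi_22 rho(2)]
    numerator   = -0.0683 - (0.149802)(0.375) - (0.34095)(0.2273) = -0.20197371
    denominator = 1 - (0.149802)(0.2273) - (0.34095)(0.375) = 0.83809374
  phi_33 = -0.20197371 / 0.83809374 = -0.241.
Therefore phi_{33} = -0.2410.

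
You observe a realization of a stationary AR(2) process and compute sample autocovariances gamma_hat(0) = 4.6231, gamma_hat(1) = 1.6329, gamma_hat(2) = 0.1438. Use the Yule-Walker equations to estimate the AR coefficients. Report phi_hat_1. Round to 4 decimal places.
\hat\phi_{1} = 0.3910

The Yule-Walker equations for an AR(p) process read, in matrix form,
  Gamma_p phi = r_p,   with   (Gamma_p)_{ij} = gamma(|i - j|),
                       (r_p)_i = gamma(i),   i,j = 1..p.
Substitute the sample gammas (Toeplitz matrix and right-hand side of size 2):
  Gamma_p = [[4.6231, 1.6329], [1.6329, 4.6231]]
  r_p     = [1.6329, 0.1438]
Written out:
  4.6231 phi_1 + 1.6329 phi_2 = 1.6329
  1.6329 phi_1 + 4.6231 phi_2 = 0.1438
Solve by Cramer's rule:
  det = gamma(0)^2 - gamma(1)^2 = (4.6231)^2 - (1.6329)^2 = 21.37305361 - 2.66636241 = 18.7066912
  phi_hat_1 = [gamma(1) gamma(0) - gamma(1) gamma(2)] / det = [(1.6329)(4.6231) - (1.6329)(0.1438)] / 18.7066912 = 7.31424897 / 18.7066912 = 0.391
  phi_hat_2 = [gamma(0) gamma(2) - gamma(1)^2] / det = [(4.6231)(0.1438) - (1.6329)^2] / 18.7066912 = -2.00156063 / 18.7066912 = -0.107
So phi_hat = [0.3910, -0.1070].
Therefore phi_hat_1 = 0.3910.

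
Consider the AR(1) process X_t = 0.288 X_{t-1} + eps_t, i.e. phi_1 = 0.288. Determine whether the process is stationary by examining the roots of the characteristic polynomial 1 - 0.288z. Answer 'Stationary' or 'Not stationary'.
\text{Stationary}

The AR(p) characteristic polynomial is P(z) = 1 - 0.288z.
Stationarity requires all roots to lie outside the unit circle, i.e. |z| > 1 for every root.
This is linear in z: 1 + (-0.288) z = 0  =>  z = -1/(-0.288) = 3.472222,  |z| = 3.472222.
Moduli of all roots: 3.4722.
All moduli strictly greater than 1? Yes.
Verdict: Stationary.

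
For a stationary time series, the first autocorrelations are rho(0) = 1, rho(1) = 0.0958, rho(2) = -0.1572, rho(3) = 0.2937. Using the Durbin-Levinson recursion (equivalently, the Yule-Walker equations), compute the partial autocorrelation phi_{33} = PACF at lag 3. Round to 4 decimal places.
\phi_{33} = 0.3400

The PACF at lag k is phi_{kk}, the last component of the solution
to the Yule-Walker system G_k phi = r_k where
  (G_k)_{ij} = rho(|i - j|), (r_k)_i = rho(i), i,j = 1..k.
Equivalently, Durbin-Levinson gives phi_{kk} iteratively:
  phi_{11} = rho(1)
  phi_{kk} = [rho(k) - sum_{j=1..k-1} phi_{k-1,j} rho(k-j)]
            / [1 - sum_{j=1..k-1} phi_{k-1,j} rho(j)],
  phi_{k,j} = phi_{k-1,j} - phi_{kk} phi_{k-1,k-j},  j = 1..k-1.
Step k = 1:
  phi_11 = rho(1) = 0.0958.
Step k = 2:
  phi_22 = [rho(2) - phi_11 rho(1)] / [1 - phi_11 rho(1)] = [-0.1572 - (0.0958)(0.0958)] / [1 - (0.0958)(0.0958)]
         = -0.16637764 / 0.99082236 = -0.167919.
  Update: phi_21 = phi_11 - phi_22 phi_11 = 0.0958 - (-0.167919)(0.0958) = 0.111887.
Step k = 3:
  phi_33 = [rho(3) - phi_21 rho(2) - phi_22 rho(1)] / [1 - phi_21 rho(1) - phi_22 rho(2)]
    numerator   = 0.2937 - (0.111887)(-0.1572) - (-0.167919)(0.0958) = 0.32737519
    denominator = 1 - (0.111887)(0.0958) - (-0.167919)(-0.1572) = 0.96288444
  phi_33 = 0.32737519 / 0.96288444 = 0.34.
Therefore phi_{33} = 0.3400.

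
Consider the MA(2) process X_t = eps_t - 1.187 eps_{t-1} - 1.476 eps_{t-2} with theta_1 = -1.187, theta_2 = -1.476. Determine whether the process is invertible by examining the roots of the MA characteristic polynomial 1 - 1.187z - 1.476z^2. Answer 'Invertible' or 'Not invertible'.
\text{Not invertible}

The MA(q) characteristic polynomial is P(z) = 1 - 1.187z - 1.476z^2.
Invertibility requires all roots to lie outside the unit circle, i.e. |z| > 1 for every root.
Set 1 + (-1.187) z + (-1.476) z^2 = 0, i.e. a z^2 + b z + c = 0 with a = -1.476, b = -1.187, c = 1.
Discriminant D = b^2 - 4ac = (-1.187)^2 - 4*(-1.476)*1 = 1.408969 - (-5.904) = 7.312969.
D >= 0, so the roots are real: z = (-b +/- sqrt(D)) / (2a) = (1.187 +/- 2.70425) / (-2.952).
  z_1 = (1.187 + 2.70425) / (-2.952) = -1.3182,   |z_1| = 1.3182.
  z_2 = (1.187 - 2.70425) / (-2.952) = 0.514,   |z_2| = 0.514.
Moduli of all roots: 1.3182, 0.5140.
All moduli strictly greater than 1? No.
Verdict: Not invertible.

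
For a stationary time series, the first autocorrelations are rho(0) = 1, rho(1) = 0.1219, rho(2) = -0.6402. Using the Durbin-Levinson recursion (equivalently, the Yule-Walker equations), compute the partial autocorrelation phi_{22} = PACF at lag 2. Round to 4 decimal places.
\phi_{22} = -0.6649

The PACF at lag k is phi_{kk}, the last component of the solution
to the Yule-Walker system G_k phi = r_k where
  (G_k)_{ij} = rho(|i - j|), (r_k)_i = rho(i), i,j = 1..k.
Equivalently, Durbin-Levinson gives phi_{kk} iteratively:
  phi_{11} = rho(1)
  phi_{kk} = [rho(k) - sum_{j=1..k-1} phi_{k-1,j} rho(k-j)]
            / [1 - sum_{j=1..k-1} phi_{k-1,j} rho(j)],
  phi_{k,j} = phi_{k-1,j} - phi_{kk} phi_{k-1,k-j},  j = 1..k-1.
Step k = 1:
  phi_11 = rho(1) = 0.1219.
Step k = 2:
  phi_22 = [rho(2) - phi_11 rho(1)] / [1 - phi_11 rho(1)] = [-0.6402 - (0.1219)(0.1219)] / [1 - (0.1219)(0.1219)]
         = -0.65505961 / 0.98514039 = -0.6649.
Therefore phi_{22} = -0.6649.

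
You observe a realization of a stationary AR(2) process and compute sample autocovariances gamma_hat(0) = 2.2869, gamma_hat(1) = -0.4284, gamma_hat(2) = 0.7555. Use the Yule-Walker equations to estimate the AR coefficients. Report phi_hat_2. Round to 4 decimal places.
\hat\phi_{2} = 0.3060

The Yule-Walker equations for an AR(p) process read, in matrix form,
  Gamma_p phi = r_p,   with   (Gamma_p)_{ij} = gamma(|i - j|),
                       (r_p)_i = gamma(i),   i,j = 1..p.
Substitute the sample gammas (Toeplitz matrix and right-hand side of size 2):
  Gamma_p = [[2.2869, -0.4284], [-0.4284, 2.2869]]
  r_p     = [-0.4284, 0.7555]
Written out:
  2.2869 phi_1 - 0.4284 phi_2 = -0.4284
  -0.4284 phi_1 + 2.2869 phi_2 = 0.7555
Solve by Cramer's rule:
  det = gamma(0)^2 - gamma(1)^2 = (2.2869)^2 - (-0.4284)^2 = 5.22991161 - 0.18352656 = 5.04638505
  phi_hat_1 = [gamma(1) gamma(0) - gamma(1) gamma(2)] / det = [(-0.4284)(2.2869) - (-0.4284)(0.7555)] / 5.04638505 = -0.65605176 / 5.04638505 = -0.13
  phi_hat_2 = [gamma(0) gamma(2) - gamma(1)^2] / det = [(2.2869)(0.7555) - (-0.4284)^2] / 5.04638505 = 1.54422639 / 5.04638505 = 0.306
So phi_hat = [-0.1300, 0.3060].
Therefore phi_hat_2 = 0.3060.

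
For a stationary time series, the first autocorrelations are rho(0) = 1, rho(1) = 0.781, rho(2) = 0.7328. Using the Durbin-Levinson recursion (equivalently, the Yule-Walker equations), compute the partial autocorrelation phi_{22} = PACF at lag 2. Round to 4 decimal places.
\phi_{22} = 0.3149

The PACF at lag k is phi_{kk}, the last component of the solution
to the Yule-Walker system G_k phi = r_k where
  (G_k)_{ij} = rho(|i - j|), (r_k)_i = rho(i), i,j = 1..k.
Equivalently, Durbin-Levinson gives phi_{kk} iteratively:
  phi_{11} = rho(1)
  phi_{kk} = [rho(k) - sum_{j=1..k-1} phi_{k-1,j} rho(k-j)]
            / [1 - sum_{j=1..k-1} phi_{k-1,j} rho(j)],
  phi_{k,j} = phi_{k-1,j} - phi_{kk} phi_{k-1,k-j},  j = 1..k-1.
Step k = 1:
  phi_11 = rho(1) = 0.781.
Step k = 2:
  phi_22 = [rho(2) - phi_11 rho(1)] / [1 - phi_11 rho(1)] = [0.7328 - (0.781)(0.781)] / [1 - (0.781)(0.781)]
         = 0.122839 / 0.390039 = 0.3149.
Therefore phi_{22} = 0.3149.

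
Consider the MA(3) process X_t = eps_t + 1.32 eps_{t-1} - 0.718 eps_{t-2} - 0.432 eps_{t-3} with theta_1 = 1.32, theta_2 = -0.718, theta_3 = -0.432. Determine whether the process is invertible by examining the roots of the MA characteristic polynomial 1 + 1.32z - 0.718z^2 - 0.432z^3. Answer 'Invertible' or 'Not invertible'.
\text{Not invertible}

The MA(q) characteristic polynomial is P(z) = 1 + 1.32z - 0.718z^2 - 0.432z^3.
Invertibility requires all roots to lie outside the unit circle, i.e. |z| > 1 for every root.
Degree 3: look for a simple real root z0 first, then factor out (1 - z/z0) and solve the remaining quadratic.
Testing z0 = -0.625: P(-0.625) = 1 + (1.32)(-0.625) + (-0.718)(-0.625)^2 + (-0.432)(-0.625)^3
  = 1 + (-0.825) + (-0.280469) + (0.105469) = 0.  So z_0 = -0.625 is a root, |z_0| = 0.625.
Divide out the factor (1 + 1.6 z) = (1 - z/z0) (since 1/z0 = -1.6):
  P(z) = (1 + 1.6 z)(1 + (-0.28) z + (-0.27) z^2)
  [check: z-coef -0.28 - (-1.6) = 1.32; z^2-coef -0.27 - (-1.6)(-0.28) = -0.718; z^3-coef -(-1.6)(-0.27) = -0.432.]
Remaining roots from the quadratic factor 1 + (-0.28) z + (-0.27) z^2:
  Set 1 + (-0.28) z + (-0.27) z^2 = 0, i.e. a z^2 + b z + c = 0 with a = -0.27, b = -0.28, c = 1.
  Discriminant D = b^2 - 4ac = (-0.28)^2 - 4*(-0.27)*1 = 0.0784 - (-1.08) = 1.1584.
  D >= 0, so the roots are real: z = (-b +/- sqrt(D)) / (2a) = (0.28 +/- 1.07629) / (-0.54).
    z_1 = (0.28 + 1.07629) / (-0.54) = -2.5116,   |z_1| = 2.5116.
    z_2 = (0.28 - 1.07629) / (-0.54) = 1.4746,   |z_2| = 1.4746.
Moduli of all roots: 0.6250, 2.5116, 1.4746.
All moduli strictly greater than 1? No.
Verdict: Not invertible.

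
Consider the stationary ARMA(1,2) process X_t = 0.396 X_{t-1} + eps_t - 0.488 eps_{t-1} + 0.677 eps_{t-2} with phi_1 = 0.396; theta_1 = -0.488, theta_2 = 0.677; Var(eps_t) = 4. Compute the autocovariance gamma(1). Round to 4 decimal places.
\gamma(1) = 0.1671

Multiply the model equation by X_{t-k} and take expectations. With theta_0 = psi_0 = 1 and psi_j the MA(infinity) weights, this gives
  gamma(k) - sum_i phi_i gamma(k-i) = c_k,
  c_k = sigma^2 * sum_{j=k..q} theta_j psi_{j-k}   (c_k = 0 for k > q),
using gamma(-m) = gamma(m).
psi-weights needed (psi_j = theta_j + sum_i phi_i psi_{j-i}):
  psi_1 = theta_1 + phi_1 = -0.488 + (0.396) = -0.092
  psi_2 = theta_2 + phi_1 psi_1 = 0.677 + (0.396)(-0.092) = 0.640568
Right-hand sides:
  c_0 = sigma^2 (1 + theta_1 psi_1 + theta_2 psi_2) = 4 * (1 + (-0.488)(-0.092) + (0.677)(0.640568)) = 4 * 1.478561 = 5.914242
  c_1 = sigma^2 (theta_1 + theta_2 psi_1) = 4 * (-0.488 + (0.677)(-0.092)) = -2.201136
  c_2 = sigma^2 theta_2 = 4 * (0.677) = 2.708
Equations for k = 0 and k = 1 (AR order 1):
  gamma(0) = phi_1 gamma(1) + c_0
  gamma(1) = phi_1 gamma(0) + c_1
Substituting the second into the first: gamma(0) (1 - phi_1^2) = c_0 + phi_1 c_1, so
  gamma(0) = (c_0 + phi_1 c_1) / (1 - phi_1^2) = (5.914242 + (0.396)(-2.201136)) / (1 - (0.396)^2) = 5.042592 / 0.843184 = 5.980417.
  gamma(1) = phi_1 gamma(0) + c_1 = (0.396)(5.980417) + (-2.201136) = 0.167109.
Therefore gamma(1) = 0.1671 (to 4 decimal places).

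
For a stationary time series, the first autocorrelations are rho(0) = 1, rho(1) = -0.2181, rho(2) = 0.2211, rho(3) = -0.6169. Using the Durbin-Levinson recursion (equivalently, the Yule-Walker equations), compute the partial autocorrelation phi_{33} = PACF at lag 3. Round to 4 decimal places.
\phi_{33} = -0.5840

The PACF at lag k is phi_{kk}, the last component of the solution
to the Yule-Walker system G_k phi = r_k where
  (G_k)_{ij} = rho(|i - j|), (r_k)_i = rho(i), i,j = 1..k.
Equivalently, Durbin-Levinson gives phi_{kk} iteratively:
  phi_{11} = rho(1)
  phi_{kk} = [rho(k) - sum_{j=1..k-1} phi_{k-1,j} rho(k-j)]
            / [1 - sum_{j=1..k-1} phi_{k-1,j} rho(j)],
  phi_{k,j} = phi_{k-1,j} - phi_{kk} phi_{k-1,k-j},  j = 1..k-1.
Step k = 1:
  phi_11 = rho(1) = -0.2181.
Step k = 2:
  phi_22 = [rho(2) - phi_11 rho(1)] / [1 - phi_11 rho(1)] = [0.2211 - (-0.2181)(-0.2181)] / [1 - (-0.2181)(-0.2181)]
         = 0.17353239 / 0.95243239 = 0.182199.
  Update: phi_21 = phi_11 - phi_22 phi_11 = -0.2181 - (0.182199)(-0.2181) = -0.178362.
Step k = 3:
  phi_33 = [rho(3) - phi_21 rho(2) - phi_22 rho(1)] / [1 - phi_21 rho(1) - phi_22 rho(2)]
    numerator   = -0.6169 - (-0.178362)(0.2211) - (0.182199)(-0.2181) = -0.53772644
    denominator = 1 - (-0.178362)(-0.2181) - (0.182199)(0.2211) = 0.92081493
  phi_33 = -0.53772644 / 0.92081493 = -0.584.
Therefore phi_{33} = -0.5840.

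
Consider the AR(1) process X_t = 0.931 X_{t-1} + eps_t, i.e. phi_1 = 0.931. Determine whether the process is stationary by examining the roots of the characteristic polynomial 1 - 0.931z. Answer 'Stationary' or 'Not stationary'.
\text{Stationary}

The AR(p) characteristic polynomial is P(z) = 1 - 0.931z.
Stationarity requires all roots to lie outside the unit circle, i.e. |z| > 1 for every root.
This is linear in z: 1 + (-0.931) z = 0  =>  z = -1/(-0.931) = 1.074114,  |z| = 1.074114.
Moduli of all roots: 1.0741.
All moduli strictly greater than 1? Yes.
Verdict: Stationary.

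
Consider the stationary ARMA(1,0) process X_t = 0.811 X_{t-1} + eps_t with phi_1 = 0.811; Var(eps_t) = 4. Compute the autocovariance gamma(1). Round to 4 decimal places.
\gamma(1) = 9.4776

Multiply the model equation by X_{t-k} and take expectations. With theta_0 = psi_0 = 1 and psi_j the MA(infinity) weights, this gives
  gamma(k) - sum_i phi_i gamma(k-i) = c_k,
  c_k = sigma^2 * sum_{j=k..q} theta_j psi_{j-k}   (c_k = 0 for k > q),
using gamma(-m) = gamma(m).
Pure AR (q = 0): c_0 = sigma^2 = 4, c_k = 0 for k >= 1.
Equations for k = 0 and k = 1 (AR order 1):
  gamma(0) = phi_1 gamma(1) + c_0
  gamma(1) = phi_1 gamma(0) + c_1
Substituting the second into the first: gamma(0) (1 - phi_1^2) = c_0 + phi_1 c_1, so
  gamma(0) = c_0 / (1 - phi_1^2) = 4 / (1 - (0.811)^2) = 4 / 0.342279 = 11.686373.
  gamma(1) = phi_1 gamma(0) = (0.811)(11.686373) = 9.477648.
Therefore gamma(1) = 9.4776 (to 4 decimal places).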